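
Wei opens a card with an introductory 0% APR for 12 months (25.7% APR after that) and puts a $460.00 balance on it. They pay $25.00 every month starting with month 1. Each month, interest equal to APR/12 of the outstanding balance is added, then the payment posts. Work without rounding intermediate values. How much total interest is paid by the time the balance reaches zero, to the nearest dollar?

Promo months 1–12 at r₀ = 0%/12 = 0; months 13+ at r₁ = 25.7%/12 = 0.0214167.
After month 12 (no interest yet): B = $460.00 − 12·$25.00 = $160.00.
Then at r₁ with $25.00/mo: n₂ = −ln(1 − r₁·B/P)/ln(1+r₁) ≈ 6.96 → 7 more payments.
Total paid = 18·$25.00 + $23.93 = $473.93; interest = $473.93 − $460.00 = $13.93.

$14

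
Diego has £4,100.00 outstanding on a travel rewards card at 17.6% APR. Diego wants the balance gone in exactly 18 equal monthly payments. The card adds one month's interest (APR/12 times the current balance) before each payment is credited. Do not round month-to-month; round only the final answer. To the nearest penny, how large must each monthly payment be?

£260.82

Monthly rate r = 17.6%/12 = 1.46667% = 0.0146667.
Level-payment amortization: P = B₀·r / (1 − (1+r)^(−n)) = 4100.00·0.0146667 / (1 − 1.01467^(−18)).
Denominator 1 − (1+r)^(−18) = 0.230552631.
P = 60.1333 / 0.230552631 ≈ 260.82.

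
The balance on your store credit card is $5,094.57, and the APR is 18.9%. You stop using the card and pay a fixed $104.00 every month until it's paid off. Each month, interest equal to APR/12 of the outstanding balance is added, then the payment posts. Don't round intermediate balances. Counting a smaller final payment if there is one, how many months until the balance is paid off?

Monthly rate r = 18.9%/12 = 1.575% = 0.01575.
Recurrence: B ← B·(1+r) − $104.00.
Month 1: interest $80.24; balance after payment $5,070.81.
Month 2: interest $79.87; balance after payment $5,046.67.
Closed form: n = −ln(1 − rB₀/P)/ln(1+r) = −ln(0.22847)/ln(1.01575) ≈ 94.474, so the balance reaches zero during payment 95.

95 payments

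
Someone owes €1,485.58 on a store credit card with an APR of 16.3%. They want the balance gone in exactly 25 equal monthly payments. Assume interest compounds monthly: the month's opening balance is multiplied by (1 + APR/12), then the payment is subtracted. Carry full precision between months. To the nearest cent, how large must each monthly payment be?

€70.48

Monthly rate r = 16.3%/12 = 1.35833% = 0.0135833.
Level-payment amortization: P = B₀·r / (1 − (1+r)^(−n)) = 1485.58·0.0135833 / (1 − 1.01358^(−25)).
Denominator 1 − (1+r)^(−25) = 0.286303639.
P = 20.1791 / 0.286303639 ≈ 70.48.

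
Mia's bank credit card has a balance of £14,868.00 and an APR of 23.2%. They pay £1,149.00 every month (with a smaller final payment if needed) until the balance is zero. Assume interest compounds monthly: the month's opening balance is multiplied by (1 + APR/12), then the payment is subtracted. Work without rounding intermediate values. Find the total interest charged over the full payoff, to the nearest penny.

Monthly rate r = 23.2%/12 = 1.93333% = 0.0193333.
Payoff takes n = ⌈−ln(1 − rB₀/P)/ln(1+r)⌉ = ⌈15.035⌉ = 16 payments; the last is £41.16.
Total paid = 15·£1,149.00 + £41.16 = £17,276.16.
Total interest = total paid − principal = £17,276.16 − £14,868.00 = £2,408.16.

£2,408.16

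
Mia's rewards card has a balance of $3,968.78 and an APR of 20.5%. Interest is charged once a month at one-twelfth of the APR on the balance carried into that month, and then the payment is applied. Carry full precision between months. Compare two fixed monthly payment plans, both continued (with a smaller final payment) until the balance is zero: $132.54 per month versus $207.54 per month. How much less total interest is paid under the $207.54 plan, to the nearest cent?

Monthly rate r = 20.5%/12 = 1.70833% = 0.0170833.
At $132.54/mo: n = ⌈−ln(1 − rB₀/P)/ln(1+r)⌉ = 43 payments (last $39.87); total interest = total paid − $3,968.78 = $1,637.77.
At $207.54/mo: 24 payments (last $73.21); total interest $877.85.
Interest saved = $1,637.77 − $877.85 = $759.92.

$759.92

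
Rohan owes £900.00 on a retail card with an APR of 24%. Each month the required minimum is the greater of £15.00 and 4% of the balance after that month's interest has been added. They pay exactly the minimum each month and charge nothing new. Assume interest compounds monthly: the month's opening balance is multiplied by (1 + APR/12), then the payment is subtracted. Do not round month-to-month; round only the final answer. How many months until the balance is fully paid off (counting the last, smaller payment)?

77 months

Monthly rate r = 24%/12 = 2% = 0.02.
While 4% of the post-interest balance exceeds £15.00, each month B ← (B·(1+r))·(1 − 0.04), i.e. B shrinks by the factor (1+r)·0.96 = 0.9792.
This holds for months 1–43. Entering month 44 the balance is £364.51; 4% of the post-interest balance is now below £15.00, so the flat £15.00 minimum applies from here.
From month 44 a fixed £15.00 at rate r clears £364.51 in 34 more payments. Total: 43 + 34 = 77 months.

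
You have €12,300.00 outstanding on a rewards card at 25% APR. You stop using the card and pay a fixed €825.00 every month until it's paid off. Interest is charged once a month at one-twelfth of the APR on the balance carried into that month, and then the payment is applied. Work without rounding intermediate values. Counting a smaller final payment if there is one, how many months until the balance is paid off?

Monthly rate r = 25%/12 = 2.08333% = 0.0208333.
Recurrence: B ← B·(1+r) − €825.00.
Month 1: interest €256.25; balance after payment €11,731.25.
Month 2: interest €244.40; balance after payment €11,150.65.
Closed form: n = −ln(1 − rB₀/P)/ln(1+r) = −ln(0.68939)/ln(1.02083) ≈ 18.039, so the balance reaches zero during payment 19.

19 months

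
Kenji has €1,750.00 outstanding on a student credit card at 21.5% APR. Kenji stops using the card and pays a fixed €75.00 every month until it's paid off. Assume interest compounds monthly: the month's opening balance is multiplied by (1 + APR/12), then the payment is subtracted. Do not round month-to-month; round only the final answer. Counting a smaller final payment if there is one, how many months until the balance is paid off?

31 payments

Monthly rate r = 21.5%/12 = 1.79167% = 0.0179167.
Recurrence: B ← B·(1+r) − €75.00.
Month 1: interest €31.35; balance after payment €1,706.35.
Month 2: interest €30.57; balance after payment €1,661.93.
Closed form: n = −ln(1 − rB₀/P)/ln(1+r) = −ln(0.58194)/ln(1.01792) ≈ 30.486, so the balance reaches zero during payment 31.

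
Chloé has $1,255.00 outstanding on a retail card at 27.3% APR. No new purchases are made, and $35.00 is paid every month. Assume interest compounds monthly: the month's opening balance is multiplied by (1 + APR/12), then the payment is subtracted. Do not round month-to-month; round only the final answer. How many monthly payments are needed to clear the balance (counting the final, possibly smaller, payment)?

76 payments

Monthly rate r = 27.3%/12 = 2.275% = 0.02275.
Recurrence: B ← B·(1+r) − $35.00.
Month 1: interest $28.55; balance after payment $1,248.55.
Month 2: interest $28.40; balance after payment $1,241.96.
Closed form: n = −ln(1 − rB₀/P)/ln(1+r) = −ln(0.18425)/ln(1.02275) ≈ 75.193, so the balance reaches zero during payment 76.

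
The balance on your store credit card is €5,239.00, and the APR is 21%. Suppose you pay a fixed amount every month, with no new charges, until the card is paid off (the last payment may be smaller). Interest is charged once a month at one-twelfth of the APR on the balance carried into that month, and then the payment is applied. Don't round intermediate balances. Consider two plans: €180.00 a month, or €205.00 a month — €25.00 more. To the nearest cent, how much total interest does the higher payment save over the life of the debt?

€382.32

Monthly rate r = 21%/12 = 1.75% = 0.0175.
At €180.00/mo: n = ⌈−ln(1 − rB₀/P)/ln(1+r)⌉ = 42 payments (last €7.58); total interest = total paid − €5,239.00 = €2,148.58.
At €205.00/mo: 35 payments (last €35.26); total interest €1,766.26.
Interest saved = €2,148.58 − €1,766.26 = €382.32.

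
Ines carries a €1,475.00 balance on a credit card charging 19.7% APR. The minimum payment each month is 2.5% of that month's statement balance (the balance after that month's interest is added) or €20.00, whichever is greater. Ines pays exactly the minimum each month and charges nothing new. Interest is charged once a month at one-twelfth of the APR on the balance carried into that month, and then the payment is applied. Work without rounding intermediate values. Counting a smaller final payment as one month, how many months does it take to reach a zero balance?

134 months

Monthly rate r = 19.7%/12 = 1.64167% = 0.0164167.
While 2.5% of the post-interest balance exceeds €20.00, each month B ← (B·(1+r))·(1 − 0.025), i.e. B shrinks by the factor (1+r)·0.975 = 0.99101.
This holds for months 1–70. Entering month 71 the balance is €783.68; 2.5% of the post-interest balance is now below €20.00, so the flat €20.00 minimum applies from here.
From month 71 a fixed €20.00 at rate r clears €783.68 in 64 more payments. Total: 70 + 64 = 134 months.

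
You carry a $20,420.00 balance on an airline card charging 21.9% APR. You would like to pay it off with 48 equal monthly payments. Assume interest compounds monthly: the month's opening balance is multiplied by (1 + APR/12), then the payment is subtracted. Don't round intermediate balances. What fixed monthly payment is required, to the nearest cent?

Monthly rate r = 21.9%/12 = 1.825% = 0.01825.
Level-payment amortization: P = B₀·r / (1 − (1+r)^(−n)) = 20420.00·0.01825 / (1 − 1.01825^(−48)).
Denominator 1 − (1+r)^(−48) = 0.580252711.
P = 372.665 / 0.580252711 ≈ 642.25.

$642.25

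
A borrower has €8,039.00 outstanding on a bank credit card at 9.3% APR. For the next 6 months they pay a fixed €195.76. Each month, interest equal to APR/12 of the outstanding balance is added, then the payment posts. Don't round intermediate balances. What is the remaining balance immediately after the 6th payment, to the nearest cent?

Monthly rate r = 9.3%/12 = 0.775% = 0.00775.
Each month: B ← B·(1+r) − €195.76.
Month 1: interest €62.30; balance after payment €7,905.54.
Month 2: interest €61.27; balance after payment €7,771.05.
Month 3: interest €60.23; balance after payment €7,635.52.
Month 4: interest €59.18; balance after payment €7,498.93.
Month 5: interest €58.12; balance after payment €7,361.29.
Month 6: interest €57.05; balance after payment €7,222.58.

€7,222.58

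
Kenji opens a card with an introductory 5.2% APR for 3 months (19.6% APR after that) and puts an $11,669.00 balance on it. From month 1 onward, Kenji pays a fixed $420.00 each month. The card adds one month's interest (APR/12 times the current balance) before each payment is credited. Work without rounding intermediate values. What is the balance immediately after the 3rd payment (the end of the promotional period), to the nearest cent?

$10,555.89

Promo months 1–3 at r₀ = 5.2%/12 = 0.00433333; months 4+ at r₁ = 19.6%/12 = 0.0163333.
After month 3: iterate B ← B·(1+r₀) − $420.00 for 3 months → $10,555.89.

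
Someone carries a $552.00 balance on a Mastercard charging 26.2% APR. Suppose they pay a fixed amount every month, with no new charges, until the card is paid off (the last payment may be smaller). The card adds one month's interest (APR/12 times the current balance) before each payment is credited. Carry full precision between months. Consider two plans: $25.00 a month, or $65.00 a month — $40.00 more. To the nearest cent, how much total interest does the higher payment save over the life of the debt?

$144.27

Monthly rate r = 26.2%/12 = 2.18333% = 0.0218333.
At $25.00/mo: n = ⌈−ln(1 − rB₀/P)/ln(1+r)⌉ = 31 payments (last $11.62); total interest = total paid − $552.00 = $209.62.
At $65.00/mo: 10 payments (last $32.35); total interest $65.35.
Interest saved = $209.62 − $65.35 = $144.27.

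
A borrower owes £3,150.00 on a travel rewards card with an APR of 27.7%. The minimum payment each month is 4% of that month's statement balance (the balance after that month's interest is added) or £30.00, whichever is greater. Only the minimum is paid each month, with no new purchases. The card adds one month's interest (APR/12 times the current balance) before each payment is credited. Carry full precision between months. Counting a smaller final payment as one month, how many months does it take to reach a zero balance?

118 months

Monthly rate r = 27.7%/12 = 2.30833% = 0.0230833.
While 4% of the post-interest balance exceeds £30.00, each month B ← (B·(1+r))·(1 − 0.04), i.e. B shrinks by the factor (1+r)·0.96 = 0.98216.
This holds for months 1–81. Entering month 82 the balance is £732.95; 4% of the post-interest balance is now below £30.00, so the flat £30.00 minimum applies from here.
From month 82 a fixed £30.00 at rate r clears £732.95 in 37 more payments. Total: 81 + 37 = 118 months.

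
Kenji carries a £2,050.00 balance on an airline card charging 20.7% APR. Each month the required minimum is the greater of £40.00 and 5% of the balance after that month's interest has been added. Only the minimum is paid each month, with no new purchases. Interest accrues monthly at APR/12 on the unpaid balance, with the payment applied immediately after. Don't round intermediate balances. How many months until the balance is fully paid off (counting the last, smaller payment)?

Monthly rate r = 20.7%/12 = 1.725% = 0.01725.
While 5% of the post-interest balance exceeds £40.00, each month B ← (B·(1+r))·(1 − 0.05), i.e. B shrinks by the factor (1+r)·0.95 = 0.96639.
This holds for months 1–29. Entering month 30 the balance is £760.57; 5% of the post-interest balance is now below £40.00, so the flat £40.00 minimum applies from here.
From month 30 a fixed £40.00 at rate r clears £760.57 in 24 more payments. Total: 29 + 24 = 53 months.

53 months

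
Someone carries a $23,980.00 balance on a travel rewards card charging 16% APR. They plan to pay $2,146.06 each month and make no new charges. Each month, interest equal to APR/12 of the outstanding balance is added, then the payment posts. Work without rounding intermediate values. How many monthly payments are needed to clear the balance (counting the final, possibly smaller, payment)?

13 payments

Monthly rate r = 16%/12 = 1.33333% = 0.0133333.
Recurrence: B ← B·(1+r) − $2,146.06.
Month 1: interest $319.73; balance after payment $22,153.67.
Month 2: interest $295.38; balance after payment $20,303.00.
Closed form: n = −ln(1 − rB₀/P)/ln(1+r) = −ln(0.85101)/ln(1.01333) ≈ 12.180, so the balance reaches zero during payment 13.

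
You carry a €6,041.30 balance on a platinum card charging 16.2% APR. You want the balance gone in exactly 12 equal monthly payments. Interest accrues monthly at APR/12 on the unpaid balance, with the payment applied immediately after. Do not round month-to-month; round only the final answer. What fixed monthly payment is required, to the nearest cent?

Monthly rate r = 16.2%/12 = 1.35% = 0.0135.
Level-payment amortization: P = B₀·r / (1 − (1+r)^(−n)) = 6041.30·0.0135 / (1 − 1.0135^(−12)).
Denominator 1 − (1+r)^(−12) = 0.148636624.
P = 81.5576 / 0.148636624 ≈ 548.70.

€548.70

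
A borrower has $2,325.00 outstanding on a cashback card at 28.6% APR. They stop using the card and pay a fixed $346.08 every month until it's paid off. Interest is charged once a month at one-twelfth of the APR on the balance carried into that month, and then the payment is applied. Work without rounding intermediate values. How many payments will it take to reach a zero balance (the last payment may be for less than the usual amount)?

8 months

Monthly rate r = 28.6%/12 = 2.38333% = 0.0238333.
Recurrence: B ← B·(1+r) − $346.08.
Month 1: interest $55.41; balance after payment $2,034.33.
Month 2: interest $48.48; balance after payment $1,736.74.
Closed form: n = −ln(1 − rB₀/P)/ln(1+r) = −ln(0.83989)/ln(1.02383) ≈ 7.408, so the balance reaches zero during payment 8.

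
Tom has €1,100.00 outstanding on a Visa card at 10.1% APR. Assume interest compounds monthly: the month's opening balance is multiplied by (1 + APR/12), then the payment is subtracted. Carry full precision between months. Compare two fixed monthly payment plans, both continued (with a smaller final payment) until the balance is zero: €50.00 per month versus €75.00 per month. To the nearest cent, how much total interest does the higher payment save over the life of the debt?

€42.58

Monthly rate r = 10.1%/12 = 0.841667% = 0.00841667.
At €50.00/mo: n = ⌈−ln(1 − rB₀/P)/ln(1+r)⌉ = 25 payments (last €21.63); total interest = total paid − €1,100.00 = €121.63.
At €75.00/mo: 16 payments (last €54.05); total interest €79.05.
Interest saved = €121.63 − €79.05 = €42.58.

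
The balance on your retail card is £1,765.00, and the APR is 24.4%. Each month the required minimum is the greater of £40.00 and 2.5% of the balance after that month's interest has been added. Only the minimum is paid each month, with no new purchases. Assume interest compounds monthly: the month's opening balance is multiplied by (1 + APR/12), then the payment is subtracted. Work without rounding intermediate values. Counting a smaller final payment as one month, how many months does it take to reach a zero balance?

103 months

Monthly rate r = 24.4%/12 = 2.03333% = 0.0203333.
While 2.5% of the post-interest balance exceeds £40.00, each month B ← (B·(1+r))·(1 − 0.025), i.e. B shrinks by the factor (1+r)·0.975 = 0.99482.
This holds for months 1–23. Entering month 24 the balance is £1,566.46; 2.5% of the post-interest balance is now below £40.00, so the flat £40.00 minimum applies from here.
From month 24 a fixed £40.00 at rate r clears £1,566.46 in 80 more payments. Total: 23 + 80 = 103 months.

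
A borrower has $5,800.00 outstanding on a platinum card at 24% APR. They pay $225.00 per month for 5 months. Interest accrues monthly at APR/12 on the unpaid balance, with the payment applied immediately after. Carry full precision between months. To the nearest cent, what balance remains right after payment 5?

Monthly rate r = 24%/12 = 2% = 0.02.
Each month: B ← B·(1+r) − $225.00.
Month 1: interest $116.00; balance after payment $5,691.00.
Month 2: interest $113.82; balance after payment $5,579.82.
Month 3: interest $111.60; balance after payment $5,466.42.
Month 4: interest $109.33; balance after payment $5,350.74.
Month 5: interest $107.01; balance after payment $5,232.76.

$5,232.76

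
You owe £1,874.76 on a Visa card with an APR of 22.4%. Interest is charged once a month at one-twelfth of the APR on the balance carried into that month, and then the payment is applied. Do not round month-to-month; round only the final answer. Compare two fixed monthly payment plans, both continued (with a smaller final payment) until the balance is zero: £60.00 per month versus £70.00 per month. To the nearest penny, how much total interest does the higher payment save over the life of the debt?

£216.57

Monthly rate r = 22.4%/12 = 1.86667% = 0.0186667.
At £60.00/mo: n = ⌈−ln(1 − rB₀/P)/ln(1+r)⌉ = 48 payments (last £19.73); total interest = total paid − £1,874.76 = £964.97.
At £70.00/mo: 38 payments (last £33.16); total interest £748.40.
Interest saved = £964.97 − £748.40 = £216.57.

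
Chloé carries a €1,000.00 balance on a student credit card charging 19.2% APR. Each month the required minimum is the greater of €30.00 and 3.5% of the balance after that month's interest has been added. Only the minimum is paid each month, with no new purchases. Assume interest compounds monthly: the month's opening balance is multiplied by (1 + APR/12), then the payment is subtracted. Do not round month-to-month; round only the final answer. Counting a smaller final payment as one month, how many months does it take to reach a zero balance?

Monthly rate r = 19.2%/12 = 1.6% = 0.016.
While 3.5% of the post-interest balance exceeds €30.00, each month B ← (B·(1+r))·(1 − 0.035), i.e. B shrinks by the factor (1+r)·0.965 = 0.98044.
This holds for months 1–9. Entering month 10 the balance is €837.12; 3.5% of the post-interest balance is now below €30.00, so the flat €30.00 minimum applies from here.
From month 10 a fixed €30.00 at rate r clears €837.12 in 38 more payments. Total: 9 + 38 = 47 months.

47 months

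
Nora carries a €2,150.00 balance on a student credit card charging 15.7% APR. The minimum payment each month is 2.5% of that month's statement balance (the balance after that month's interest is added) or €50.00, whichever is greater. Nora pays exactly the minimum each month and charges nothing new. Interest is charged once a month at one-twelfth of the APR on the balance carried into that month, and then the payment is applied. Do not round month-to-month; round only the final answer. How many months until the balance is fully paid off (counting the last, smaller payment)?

63 months

Monthly rate r = 15.7%/12 = 1.30833% = 0.0130833.
While 2.5% of the post-interest balance exceeds €50.00, each month B ← (B·(1+r))·(1 − 0.025), i.e. B shrinks by the factor (1+r)·0.975 = 0.98776.
This holds for months 1–7. Entering month 8 the balance is €1,972.36; 2.5% of the post-interest balance is now below €50.00, so the flat €50.00 minimum applies from here.
From month 8 a fixed €50.00 at rate r clears €1,972.36 in 56 more payments. Total: 7 + 56 = 63 months.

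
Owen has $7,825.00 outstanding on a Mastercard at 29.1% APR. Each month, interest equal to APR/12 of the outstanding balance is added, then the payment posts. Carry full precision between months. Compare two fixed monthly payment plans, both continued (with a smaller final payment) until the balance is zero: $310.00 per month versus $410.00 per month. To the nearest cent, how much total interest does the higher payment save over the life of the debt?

Monthly rate r = 29.1%/12 = 2.425% = 0.02425.
At $310.00/mo: n = ⌈−ln(1 − rB₀/P)/ln(1+r)⌉ = 40 payments (last $163.77); total interest = total paid − $7,825.00 = $4,428.77.
At $410.00/mo: 26 payments (last $383.70); total interest $2,808.70.
Interest saved = $4,428.77 − $2,808.70 = $1,620.07.

$1,620.07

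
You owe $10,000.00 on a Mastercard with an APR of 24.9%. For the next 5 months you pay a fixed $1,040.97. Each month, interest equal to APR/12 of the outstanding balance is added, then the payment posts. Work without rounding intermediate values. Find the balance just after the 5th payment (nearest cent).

Monthly rate r = 24.9%/12 = 2.075% = 0.02075.
Each month: B ← B·(1+r) − $1,040.97.
Month 1: interest $207.50; balance after payment $9,166.53.
Month 2: interest $190.21; balance after payment $8,315.77.
Month 3: interest $172.55; balance after payment $7,447.35.
Month 4: interest $154.53; balance after payment $6,560.91.
Month 5: interest $136.14; balance after payment $5,656.08.

$5,656.08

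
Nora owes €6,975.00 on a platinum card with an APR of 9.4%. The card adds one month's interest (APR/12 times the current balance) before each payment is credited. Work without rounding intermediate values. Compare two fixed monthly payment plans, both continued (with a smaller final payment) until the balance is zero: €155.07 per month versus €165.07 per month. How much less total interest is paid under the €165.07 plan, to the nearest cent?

Monthly rate r = 9.4%/12 = 0.783333% = 0.00783333.
At €155.07/mo: n = ⌈−ln(1 − rB₀/P)/ln(1+r)⌉ = 56 payments (last €104.19); total interest = total paid − €6,975.00 = €1,658.04.
At €165.07/mo: 52 payments (last €85.24); total interest €1,528.81.
Interest saved = €1,658.04 − €1,528.81 = €129.23.

€129.23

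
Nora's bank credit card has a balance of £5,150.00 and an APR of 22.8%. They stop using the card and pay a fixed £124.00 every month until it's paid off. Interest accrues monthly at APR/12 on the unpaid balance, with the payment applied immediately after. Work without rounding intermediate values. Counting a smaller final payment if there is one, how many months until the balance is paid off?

Monthly rate r = 22.8%/12 = 1.9% = 0.019.
Recurrence: B ← B·(1+r) − £124.00.
Month 1: interest £97.85; balance after payment £5,123.85.
Month 2: interest £97.35; balance after payment £5,097.20.
Closed form: n = −ln(1 − rB₀/P)/ln(1+r) = −ln(0.21089)/ln(1.019) ≈ 82.693, so the balance reaches zero during payment 83.

83 payments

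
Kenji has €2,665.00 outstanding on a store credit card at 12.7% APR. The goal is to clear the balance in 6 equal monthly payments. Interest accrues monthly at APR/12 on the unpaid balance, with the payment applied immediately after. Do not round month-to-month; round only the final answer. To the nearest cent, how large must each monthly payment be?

Monthly rate r = 12.7%/12 = 1.05833% = 0.0105833.
Level-payment amortization: P = B₀·r / (1 − (1+r)^(−n)) = 2665.00·0.0105833 / (1 − 1.01058^(−6)).
Denominator 1 − (1+r)^(−6) = 0.061212689.
P = 28.2046 / 0.061212689 ≈ 460.76.

€460.76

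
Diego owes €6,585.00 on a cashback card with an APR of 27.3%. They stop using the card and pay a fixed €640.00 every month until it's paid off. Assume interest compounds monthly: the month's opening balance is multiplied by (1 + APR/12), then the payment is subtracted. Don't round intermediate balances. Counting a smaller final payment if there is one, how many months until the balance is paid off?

Monthly rate r = 27.3%/12 = 2.275% = 0.02275.
Recurrence: B ← B·(1+r) − €640.00.
Month 1: interest €149.81; balance after payment €6,094.81.
Month 2: interest €138.66; balance after payment €5,593.47.
Closed form: n = −ln(1 − rB₀/P)/ln(1+r) = −ln(0.76592)/ln(1.02275) ≈ 11.855, so the balance reaches zero during payment 12.

12 payments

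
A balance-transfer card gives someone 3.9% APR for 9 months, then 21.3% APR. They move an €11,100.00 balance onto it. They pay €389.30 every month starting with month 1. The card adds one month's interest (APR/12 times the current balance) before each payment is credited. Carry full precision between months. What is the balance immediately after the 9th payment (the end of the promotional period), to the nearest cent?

Promo months 1–9 at r₀ = 3.9%/12 = 0.00325; months 10+ at r₁ = 21.3%/12 = 0.01775.
After month 9: iterate B ← B·(1+r₀) − €389.30 for 9 months → €7,879.33.

€7,879.33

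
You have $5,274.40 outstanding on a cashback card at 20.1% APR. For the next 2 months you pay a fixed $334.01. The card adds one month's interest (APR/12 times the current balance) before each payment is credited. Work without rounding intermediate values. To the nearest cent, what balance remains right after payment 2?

$4,778.96

Monthly rate r = 20.1%/12 = 1.675% = 0.01675.
Each month: B ← B·(1+r) − $334.01.
Month 1: interest $88.35; balance after payment $5,028.74.
Month 2: interest $84.23; balance after payment $4,778.96.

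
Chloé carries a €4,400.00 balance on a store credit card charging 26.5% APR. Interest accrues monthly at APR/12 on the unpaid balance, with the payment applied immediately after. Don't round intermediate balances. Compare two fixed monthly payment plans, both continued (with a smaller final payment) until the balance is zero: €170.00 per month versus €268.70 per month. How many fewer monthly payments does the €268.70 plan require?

18 fewer payments

Monthly rate r = 26.5%/12 = 2.20833% = 0.0220833.
At €170.00/mo: n = ⌈−ln(1 − rB₀/P)/ln(1+r)⌉ = 39 payments (last €137.19); total interest = total paid − €4,400.00 = €2,197.19.
At €268.70/mo: 21 payments (last €147.82); total interest €1,121.82.
Payments saved = 39 − 21 = 18.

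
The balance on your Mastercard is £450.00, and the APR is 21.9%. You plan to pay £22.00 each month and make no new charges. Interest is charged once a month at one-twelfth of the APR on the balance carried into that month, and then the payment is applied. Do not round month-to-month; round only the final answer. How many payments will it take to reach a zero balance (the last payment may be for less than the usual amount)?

26 months

Monthly rate r = 21.9%/12 = 1.825% = 0.01825.
Recurrence: B ← B·(1+r) − £22.00.
Month 1: interest £8.21; balance after payment £436.21.
Month 2: interest £7.96; balance after payment £422.17.
Closed form: n = −ln(1 − rB₀/P)/ln(1+r) = −ln(0.6267)/ln(1.01825) ≈ 25.837, so the balance reaches zero during payment 26.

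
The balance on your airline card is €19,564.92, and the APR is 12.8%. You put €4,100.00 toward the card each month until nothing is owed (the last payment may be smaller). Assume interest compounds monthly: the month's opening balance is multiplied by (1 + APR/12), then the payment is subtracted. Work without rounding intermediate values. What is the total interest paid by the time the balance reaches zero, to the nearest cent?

€623.94

Monthly rate r = 12.8%/12 = 1.06667% = 0.0106667.
Payoff takes n = ⌈−ln(1 − rB₀/P)/ln(1+r)⌉ = ⌈4.924⌉ = 5 payments; the last is €3,788.86.
Total paid = 4·€4,100.00 + €3,788.86 = €20,188.86.
Total interest = total paid − principal = €20,188.86 − €19,564.92 = €623.94.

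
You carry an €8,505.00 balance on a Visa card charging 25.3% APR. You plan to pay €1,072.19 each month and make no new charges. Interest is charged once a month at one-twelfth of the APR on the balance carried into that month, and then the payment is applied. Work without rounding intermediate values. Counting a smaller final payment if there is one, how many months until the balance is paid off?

Monthly rate r = 25.3%/12 = 2.10833% = 0.0210833.
Recurrence: B ← B·(1+r) − €1,072.19.
Month 1: interest €179.31; balance after payment €7,612.12.
Month 2: interest €160.49; balance after payment €6,700.42.
Closed form: n = −ln(1 − rB₀/P)/ln(1+r) = −ln(0.83276)/ln(1.02108) ≈ 8.772, so the balance reaches zero during payment 9.

9 payments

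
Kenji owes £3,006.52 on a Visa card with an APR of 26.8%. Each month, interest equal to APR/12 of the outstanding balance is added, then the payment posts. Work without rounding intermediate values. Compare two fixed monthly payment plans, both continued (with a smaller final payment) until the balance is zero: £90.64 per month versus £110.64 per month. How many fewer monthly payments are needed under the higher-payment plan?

Monthly rate r = 26.8%/12 = 2.23333% = 0.0223333.
At £90.64/mo: n = ⌈−ln(1 − rB₀/P)/ln(1+r)⌉ = 62 payments (last £11.56); total interest = total paid − £3,006.52 = £2,534.08.
At £110.64/mo: 43 payments (last £30.15); total interest £1,670.51.
Payments saved = 62 − 43 = 19.

19 fewer payments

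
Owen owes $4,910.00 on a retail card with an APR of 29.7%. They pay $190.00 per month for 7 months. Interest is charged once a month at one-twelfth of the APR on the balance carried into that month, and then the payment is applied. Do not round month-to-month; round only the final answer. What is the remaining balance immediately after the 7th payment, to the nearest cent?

$4,393.56

Monthly rate r = 29.7%/12 = 2.475% = 0.02475.
Each month: B ← B·(1+r) − $190.00.
Month 1: interest $121.52; balance after payment $4,841.52.
Month 2: interest $119.83; balance after payment $4,771.35.
Month 3: interest $118.09; balance after payment $4,699.44.
Month 4: interest $116.31; balance after payment $4,625.75.
Month 5: interest $114.49; balance after payment $4,550.24.
Month 6: interest $112.62; balance after payment $4,472.86.
Month 7: interest $110.70; balance after payment $4,393.56.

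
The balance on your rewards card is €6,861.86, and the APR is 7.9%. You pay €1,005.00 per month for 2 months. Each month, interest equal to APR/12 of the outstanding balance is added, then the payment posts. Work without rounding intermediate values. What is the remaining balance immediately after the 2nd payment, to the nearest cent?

€4,935.89

Monthly rate r = 7.9%/12 = 0.658333% = 0.00658333.
Each month: B ← B·(1+r) − €1,005.00.
Month 1: interest €45.17; balance after payment €5,902.03.
Month 2: interest €38.86; balance after payment €4,935.89.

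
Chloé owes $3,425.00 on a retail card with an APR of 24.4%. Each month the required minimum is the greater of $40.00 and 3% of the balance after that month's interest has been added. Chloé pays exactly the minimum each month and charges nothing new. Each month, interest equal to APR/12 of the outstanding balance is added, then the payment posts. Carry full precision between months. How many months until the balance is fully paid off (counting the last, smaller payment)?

Monthly rate r = 24.4%/12 = 2.03333% = 0.0203333.
While 3% of the post-interest balance exceeds $40.00, each month B ← (B·(1+r))·(1 − 0.03), i.e. B shrinks by the factor (1+r)·0.97 = 0.98972.
This holds for months 1–94. Entering month 95 the balance is $1,297.06; 3% of the post-interest balance is now below $40.00, so the flat $40.00 minimum applies from here.
From month 95 a fixed $40.00 at rate r clears $1,297.06 in 54 more payments. Total: 94 + 54 = 148 months.

148 months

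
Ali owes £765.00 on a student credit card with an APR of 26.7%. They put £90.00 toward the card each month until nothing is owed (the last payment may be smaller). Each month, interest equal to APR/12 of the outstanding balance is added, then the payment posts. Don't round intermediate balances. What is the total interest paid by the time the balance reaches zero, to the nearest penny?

Monthly rate r = 26.7%/12 = 2.225% = 0.02225.
Payoff takes n = ⌈−ln(1 − rB₀/P)/ln(1+r)⌉ = ⌈9.527⌉ = 10 payments; the last is £47.63.
Total paid = 9·£90.00 + £47.63 = £857.63.
Total interest = total paid − principal = £857.63 − £765.00 = £92.63.

£92.63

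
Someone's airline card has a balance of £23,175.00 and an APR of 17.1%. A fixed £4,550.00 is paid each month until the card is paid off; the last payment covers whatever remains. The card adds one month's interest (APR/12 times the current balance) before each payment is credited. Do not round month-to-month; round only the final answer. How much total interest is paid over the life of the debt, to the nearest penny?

£1,062.17

Monthly rate r = 17.1%/12 = 1.425% = 0.01425.
Payoff takes n = ⌈−ln(1 − rB₀/P)/ln(1+r)⌉ = ⌈5.325⌉ = 6 payments; the last is £1,487.17.
Total paid = 5·£4,550.00 + £1,487.17 = £24,237.17.
Total interest = total paid − principal = £24,237.17 − £23,175.00 = £1,062.17.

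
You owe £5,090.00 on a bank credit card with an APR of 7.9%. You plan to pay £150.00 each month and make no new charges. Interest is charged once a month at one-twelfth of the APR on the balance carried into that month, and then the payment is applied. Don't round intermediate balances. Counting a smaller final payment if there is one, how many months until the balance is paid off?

Monthly rate r = 7.9%/12 = 0.658333% = 0.00658333.
Recurrence: B ← B·(1+r) − £150.00.
Month 1: interest £33.51; balance after payment £4,973.51.
Month 2: interest £32.74; balance after payment £4,856.25.
Closed form: n = −ln(1 − rB₀/P)/ln(1+r) = −ln(0.77661)/ln(1.00658) ≈ 38.530, so the balance reaches zero during payment 39.

39 months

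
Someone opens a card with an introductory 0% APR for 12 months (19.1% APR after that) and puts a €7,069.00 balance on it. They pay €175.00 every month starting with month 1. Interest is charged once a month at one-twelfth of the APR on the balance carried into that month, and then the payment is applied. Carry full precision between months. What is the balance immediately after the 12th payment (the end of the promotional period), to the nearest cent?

Promo months 1–12 at r₀ = 0%/12 = 0; months 13+ at r₁ = 19.1%/12 = 0.0159167.
After month 12 (no interest yet): B = €7,069.00 − 12·€175.00 = €4,969.00.

€4,969.00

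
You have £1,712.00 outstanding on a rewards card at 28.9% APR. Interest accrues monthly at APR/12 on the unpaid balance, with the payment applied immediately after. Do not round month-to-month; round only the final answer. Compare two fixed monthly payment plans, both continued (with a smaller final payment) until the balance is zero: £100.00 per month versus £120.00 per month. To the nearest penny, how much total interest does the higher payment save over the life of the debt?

Monthly rate r = 28.9%/12 = 2.40833% = 0.0240833.
At £100.00/mo: n = ⌈−ln(1 − rB₀/P)/ln(1+r)⌉ = 23 payments (last £33.87); total interest = total paid − £1,712.00 = £521.87.
At £120.00/mo: 18 payments (last £83.02); total interest £411.02.
Interest saved = £521.87 − £411.02 = £110.85.

£110.85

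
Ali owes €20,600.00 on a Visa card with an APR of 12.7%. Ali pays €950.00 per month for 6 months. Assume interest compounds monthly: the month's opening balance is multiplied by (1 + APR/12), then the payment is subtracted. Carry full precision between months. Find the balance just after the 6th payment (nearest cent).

€16,090.24

Monthly rate r = 12.7%/12 = 1.05833% = 0.0105833.
Each month: B ← B·(1+r) − €950.00.
Month 1: interest €218.02; balance after payment €19,868.02.
Month 2: interest €210.27; balance after payment €19,128.29.
Month 3: interest €202.44; balance after payment €18,380.73.
Month 4: interest €194.53; balance after payment €17,625.26.
Month 5: interest €186.53; balance after payment €16,861.79.
Month 6: interest €178.45; balance after payment €16,090.24.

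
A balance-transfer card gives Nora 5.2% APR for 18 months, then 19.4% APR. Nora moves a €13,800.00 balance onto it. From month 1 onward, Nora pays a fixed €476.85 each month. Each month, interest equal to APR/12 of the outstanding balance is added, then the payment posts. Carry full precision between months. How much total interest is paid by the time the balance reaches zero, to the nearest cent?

€1,558.91

Promo months 1–18 at r₀ = 5.2%/12 = 0.00433333; months 19+ at r₁ = 19.4%/12 = 0.0161667.
After month 18: iterate B ← B·(1+r₀) − €476.85 for 18 months → €6,010.10.
Then at r₁ with €476.85/mo: n₂ = −ln(1 − r₁·B/P)/ln(1+r₁) ≈ 14.21 → 15 more payments.
Total paid = 32·€476.85 + €99.71 = €15,358.91; interest = €15,358.91 − €13,800.00 = €1,558.91.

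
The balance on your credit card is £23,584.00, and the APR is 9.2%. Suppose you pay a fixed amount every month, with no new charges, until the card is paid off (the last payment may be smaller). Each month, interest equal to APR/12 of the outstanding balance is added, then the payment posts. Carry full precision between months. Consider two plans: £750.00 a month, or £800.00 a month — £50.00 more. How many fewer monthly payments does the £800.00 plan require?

Monthly rate r = 9.2%/12 = 0.766667% = 0.00766667.
At £750.00/mo: n = ⌈−ln(1 − rB₀/P)/ln(1+r)⌉ = 37 payments (last £89.93); total interest = total paid − £23,584.00 = £3,505.93.
At £800.00/mo: 34 payments (last £437.09); total interest £3,253.09.
Payments saved = 37 − 34 = 3.

3 fewer payments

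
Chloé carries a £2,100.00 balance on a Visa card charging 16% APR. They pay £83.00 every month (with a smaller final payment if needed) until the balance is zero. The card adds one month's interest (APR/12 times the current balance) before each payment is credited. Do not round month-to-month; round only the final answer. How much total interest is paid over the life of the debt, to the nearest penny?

Monthly rate r = 16%/12 = 1.33333% = 0.0133333.
Payoff takes n = ⌈−ln(1 − rB₀/P)/ln(1+r)⌉ = ⌈31.068⌉ = 32 payments; the last is £5.71.
Total paid = 31·£83.00 + £5.71 = £2,578.71.
Total interest = total paid − principal = £2,578.71 − £2,100.00 = £478.71.

£478.71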